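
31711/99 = 31711/99  =  320.31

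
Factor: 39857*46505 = 5^1*71^1*  131^1*39857^1 = 1853549785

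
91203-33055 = 58148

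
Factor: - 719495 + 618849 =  - 100646 =- 2^1*7^2*13^1*79^1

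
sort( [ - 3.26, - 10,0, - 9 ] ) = [ - 10, - 9, - 3.26,  0 ]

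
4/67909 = 4/67909 =0.00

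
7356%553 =167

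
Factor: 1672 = 2^3*11^1*19^1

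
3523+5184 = 8707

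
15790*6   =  94740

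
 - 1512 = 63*( - 24) 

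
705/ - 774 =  - 235/258  =  -  0.91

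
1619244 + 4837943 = 6457187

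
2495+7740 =10235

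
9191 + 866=10057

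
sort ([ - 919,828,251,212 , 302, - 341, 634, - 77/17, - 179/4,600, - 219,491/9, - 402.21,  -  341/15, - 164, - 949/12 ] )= [ - 919, - 402.21 , - 341, - 219 , - 164, - 949/12, - 179/4, - 341/15, - 77/17,491/9, 212, 251, 302, 600,634  ,  828 ] 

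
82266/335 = 82266/335 = 245.57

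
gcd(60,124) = 4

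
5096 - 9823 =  - 4727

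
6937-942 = 5995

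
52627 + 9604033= 9656660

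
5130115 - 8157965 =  - 3027850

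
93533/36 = 2598 + 5/36 = 2598.14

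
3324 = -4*(-831)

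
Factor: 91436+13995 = 19^1*31^1*179^1=105431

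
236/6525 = 236/6525 = 0.04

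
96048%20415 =14388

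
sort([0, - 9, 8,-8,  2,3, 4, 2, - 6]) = [-9, - 8  ,-6, 0,2,2,3,  4,8 ] 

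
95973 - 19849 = 76124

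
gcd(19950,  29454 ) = 6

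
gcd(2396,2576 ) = 4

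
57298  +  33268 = 90566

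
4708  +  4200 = 8908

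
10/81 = 10/81 = 0.12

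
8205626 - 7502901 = 702725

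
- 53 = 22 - 75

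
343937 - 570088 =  - 226151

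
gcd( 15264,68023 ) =1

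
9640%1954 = 1824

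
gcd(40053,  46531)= 79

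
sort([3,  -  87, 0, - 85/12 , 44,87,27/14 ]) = [ - 87 , - 85/12,  0, 27/14, 3,44,87] 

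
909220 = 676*1345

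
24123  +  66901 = 91024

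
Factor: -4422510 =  - 2^1*3^2*5^1*49139^1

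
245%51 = 41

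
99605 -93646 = 5959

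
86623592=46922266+39701326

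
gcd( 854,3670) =2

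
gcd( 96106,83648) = 2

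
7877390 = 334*23585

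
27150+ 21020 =48170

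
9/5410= 9/5410= 0.00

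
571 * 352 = 200992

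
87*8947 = 778389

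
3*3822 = 11466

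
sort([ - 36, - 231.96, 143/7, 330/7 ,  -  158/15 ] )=[ - 231.96,  -  36, - 158/15,143/7, 330/7 ] 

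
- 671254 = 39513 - 710767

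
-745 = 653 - 1398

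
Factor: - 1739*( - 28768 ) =2^5*29^1  *  31^1*37^1*47^1 = 50027552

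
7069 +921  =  7990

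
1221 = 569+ 652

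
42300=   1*42300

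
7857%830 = 387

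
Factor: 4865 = 5^1 * 7^1*139^1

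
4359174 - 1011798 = 3347376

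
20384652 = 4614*4418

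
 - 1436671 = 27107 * ( - 53)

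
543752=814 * 668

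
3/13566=1/4522= 0.00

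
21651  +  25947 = 47598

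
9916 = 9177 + 739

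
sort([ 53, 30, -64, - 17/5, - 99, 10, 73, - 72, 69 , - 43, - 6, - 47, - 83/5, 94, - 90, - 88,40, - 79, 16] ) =[ - 99, -90,  -  88,- 79, - 72,  -  64 , - 47,-43, - 83/5, - 6, - 17/5,10,16,30,40,53, 69,73,94] 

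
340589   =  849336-508747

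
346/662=173/331 = 0.52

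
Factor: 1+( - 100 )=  - 3^2*11^1 = - 99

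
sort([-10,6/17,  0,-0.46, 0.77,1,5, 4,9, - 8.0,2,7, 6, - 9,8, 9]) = [  -  10, - 9,-8.0 , - 0.46,  0,6/17,0.77, 1,2,  4, 5 , 6, 7, 8,9, 9]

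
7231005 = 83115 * 87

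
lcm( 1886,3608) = 82984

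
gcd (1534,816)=2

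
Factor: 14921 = 43^1 * 347^1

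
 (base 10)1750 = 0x6d6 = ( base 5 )24000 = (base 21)3k7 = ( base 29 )22a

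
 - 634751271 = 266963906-901715177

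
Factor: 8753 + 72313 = 2^1*3^1*59^1*229^1 = 81066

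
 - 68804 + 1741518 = 1672714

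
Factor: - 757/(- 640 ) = 2^( - 7)*5^( - 1 )*757^1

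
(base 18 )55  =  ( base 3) 10112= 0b1011111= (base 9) 115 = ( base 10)95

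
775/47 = 16 + 23/47=16.49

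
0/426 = 0 = 0.00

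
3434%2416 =1018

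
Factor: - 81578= - 2^1*7^1*5827^1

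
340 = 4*85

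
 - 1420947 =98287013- 99707960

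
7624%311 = 160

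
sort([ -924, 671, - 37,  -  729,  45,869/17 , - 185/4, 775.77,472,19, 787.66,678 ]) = [ - 924, - 729,  -  185/4, - 37, 19, 45, 869/17,472, 671,  678, 775.77,787.66 ] 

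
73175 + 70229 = 143404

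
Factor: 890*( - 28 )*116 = - 2^5*5^1*7^1*29^1*89^1 = -  2890720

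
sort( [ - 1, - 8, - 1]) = [ - 8,-1, - 1]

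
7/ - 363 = - 7/363=- 0.02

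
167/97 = 1 + 70/97 = 1.72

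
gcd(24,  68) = 4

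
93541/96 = 974 + 37/96 = 974.39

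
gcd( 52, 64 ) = 4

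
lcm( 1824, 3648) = 3648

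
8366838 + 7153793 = 15520631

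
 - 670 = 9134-9804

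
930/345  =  2 +16/23  =  2.70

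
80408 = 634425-554017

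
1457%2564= 1457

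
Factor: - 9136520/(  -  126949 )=2^3*5^1*23^1*9931^1 * 126949^( - 1 )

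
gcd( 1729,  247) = 247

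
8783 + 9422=18205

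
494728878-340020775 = 154708103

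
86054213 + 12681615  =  98735828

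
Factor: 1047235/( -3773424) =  - 2^( - 4 )*3^(-1) *5^1*7^1*127^( - 1)*619^( - 1)* 29921^1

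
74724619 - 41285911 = 33438708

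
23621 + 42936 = 66557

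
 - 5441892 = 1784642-7226534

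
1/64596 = 1/64596   =  0.00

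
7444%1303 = 929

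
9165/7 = 1309 + 2/7  =  1309.29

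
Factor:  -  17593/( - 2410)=2^( - 1)*5^( - 1 )*73^1 = 73/10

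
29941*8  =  239528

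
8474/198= 4237/99 = 42.80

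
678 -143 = 535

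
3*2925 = 8775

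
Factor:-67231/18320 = - 2^( - 4)*5^( - 1)*229^( - 1 )*67231^1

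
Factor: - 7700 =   -  2^2*5^2*7^1*11^1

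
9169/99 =92 + 61/99 = 92.62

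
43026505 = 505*85201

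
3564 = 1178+2386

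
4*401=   1604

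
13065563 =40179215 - 27113652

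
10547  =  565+9982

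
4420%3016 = 1404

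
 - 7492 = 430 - 7922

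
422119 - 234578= 187541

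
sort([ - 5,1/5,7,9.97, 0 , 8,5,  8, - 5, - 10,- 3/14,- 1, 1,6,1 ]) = [ - 10, - 5, -5,- 1, - 3/14,0,1/5, 1,1,  5,6,7, 8,8, 9.97 ]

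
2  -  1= 1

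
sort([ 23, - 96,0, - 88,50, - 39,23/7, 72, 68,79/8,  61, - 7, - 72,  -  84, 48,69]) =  [ - 96,-88 , - 84, - 72,-39,-7, 0, 23/7,  79/8, 23, 48 , 50, 61, 68, 69, 72]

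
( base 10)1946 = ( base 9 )2602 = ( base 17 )6C8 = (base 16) 79A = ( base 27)2I2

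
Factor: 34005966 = 2^1*3^1*53^1*106937^1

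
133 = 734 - 601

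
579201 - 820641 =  - 241440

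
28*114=3192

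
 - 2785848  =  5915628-8701476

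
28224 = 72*392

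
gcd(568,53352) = 8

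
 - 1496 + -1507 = - 3003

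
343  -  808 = -465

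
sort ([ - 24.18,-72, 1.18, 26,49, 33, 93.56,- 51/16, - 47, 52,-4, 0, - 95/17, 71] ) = [ - 72, - 47 ,-24.18,  -  95/17,-4 , - 51/16, 0, 1.18  ,  26,33, 49, 52,71, 93.56]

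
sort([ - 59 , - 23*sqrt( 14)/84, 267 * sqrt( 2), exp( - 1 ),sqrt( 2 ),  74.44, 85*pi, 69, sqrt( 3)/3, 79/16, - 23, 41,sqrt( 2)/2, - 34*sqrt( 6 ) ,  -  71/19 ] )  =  [ - 34*sqrt( 6 ),  -  59,  -  23, - 71/19, - 23*sqrt( 14 )/84 , exp(-1), sqrt(3) /3, sqrt( 2)/2,  sqrt (2),79/16,41, 69, 74.44,85*pi, 267*sqrt( 2 ) ]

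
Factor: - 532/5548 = - 7/73 = - 7^1*73^ ( - 1) 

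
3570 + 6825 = 10395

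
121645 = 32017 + 89628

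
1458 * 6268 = 9138744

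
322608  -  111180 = 211428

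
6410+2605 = 9015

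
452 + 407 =859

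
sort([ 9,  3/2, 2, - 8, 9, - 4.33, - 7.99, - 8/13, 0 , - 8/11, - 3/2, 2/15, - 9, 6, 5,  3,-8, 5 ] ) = [ - 9,-8,-8, - 7.99,-4.33, - 3/2, - 8/11,  -  8/13,0, 2/15, 3/2, 2,  3, 5, 5, 6, 9 , 9] 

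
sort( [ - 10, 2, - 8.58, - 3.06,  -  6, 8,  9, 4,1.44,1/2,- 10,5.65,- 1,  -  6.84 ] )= [ - 10, - 10 ,  -  8.58, -6.84, - 6,  -  3.06, - 1,1/2, 1.44, 2, 4,5.65, 8, 9 ] 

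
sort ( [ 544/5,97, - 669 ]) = [ - 669, 97,  544/5]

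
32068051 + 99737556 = 131805607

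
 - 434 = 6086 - 6520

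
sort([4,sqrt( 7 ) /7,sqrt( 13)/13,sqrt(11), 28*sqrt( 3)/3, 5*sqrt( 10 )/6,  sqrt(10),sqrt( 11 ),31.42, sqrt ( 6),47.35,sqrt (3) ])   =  [ sqrt( 13)/13,sqrt(7)/7, sqrt (3), sqrt( 6), 5 * sqrt( 10) /6, sqrt( 10), sqrt( 11),sqrt( 11),4,28*sqrt( 3) /3,31.42, 47.35 ]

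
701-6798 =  - 6097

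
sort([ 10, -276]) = [  -  276,10]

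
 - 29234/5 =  -5847 + 1/5 = - 5846.80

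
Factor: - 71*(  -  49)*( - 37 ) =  - 128723 = -7^2*37^1*71^1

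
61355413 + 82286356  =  143641769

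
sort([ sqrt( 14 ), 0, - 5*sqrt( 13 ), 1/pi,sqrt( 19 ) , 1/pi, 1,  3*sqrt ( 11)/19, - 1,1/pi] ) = [ - 5*sqrt( 13 ), - 1, 0 , 1/pi, 1/pi, 1/pi , 3 * sqrt(11)/19,1, sqrt( 14), sqrt( 19)] 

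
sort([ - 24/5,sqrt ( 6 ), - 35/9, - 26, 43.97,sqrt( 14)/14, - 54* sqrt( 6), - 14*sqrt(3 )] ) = [ - 54 * sqrt( 6 ), - 26, -14*sqrt( 3 ), - 24/5, - 35/9,sqrt (14 )/14,sqrt(6 ), 43.97]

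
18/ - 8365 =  - 18/8365 = - 0.00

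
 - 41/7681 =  - 1 + 7640/7681= -0.01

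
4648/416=581/52 = 11.17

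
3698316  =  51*72516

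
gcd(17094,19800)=66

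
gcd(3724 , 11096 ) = 76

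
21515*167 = 3593005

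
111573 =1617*69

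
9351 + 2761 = 12112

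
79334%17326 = 10030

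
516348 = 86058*6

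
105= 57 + 48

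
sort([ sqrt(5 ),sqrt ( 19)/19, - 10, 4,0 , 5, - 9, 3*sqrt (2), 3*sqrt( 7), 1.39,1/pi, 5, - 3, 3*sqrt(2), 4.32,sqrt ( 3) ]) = [  -  10,  -  9, - 3,0, sqrt (19)/19, 1/pi,1.39,  sqrt(3), sqrt( 5),4,3*sqrt( 2 ),3 * sqrt ( 2 ) , 4.32, 5, 5, 3*sqrt( 7)] 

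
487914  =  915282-427368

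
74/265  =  74/265 = 0.28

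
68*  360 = 24480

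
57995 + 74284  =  132279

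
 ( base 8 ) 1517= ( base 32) QF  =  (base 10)847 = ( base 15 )3B7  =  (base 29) 106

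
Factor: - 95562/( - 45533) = 2^1 * 3^2*5309^1 * 45533^( - 1 ) 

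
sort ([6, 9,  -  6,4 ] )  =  [-6, 4,  6, 9]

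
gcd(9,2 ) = 1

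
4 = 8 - 4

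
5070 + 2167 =7237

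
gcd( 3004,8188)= 4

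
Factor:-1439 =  - 1439^1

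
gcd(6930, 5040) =630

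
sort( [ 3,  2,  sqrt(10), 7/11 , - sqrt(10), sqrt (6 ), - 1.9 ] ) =[ - sqrt( 10)  , - 1.9, 7/11, 2,  sqrt(6),3,sqrt (10)] 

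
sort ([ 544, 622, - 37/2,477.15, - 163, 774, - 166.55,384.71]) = [ - 166.55,-163, - 37/2,384.71,477.15,544,622,774]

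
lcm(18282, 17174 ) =566742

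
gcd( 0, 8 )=8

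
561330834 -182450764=378880070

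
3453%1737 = 1716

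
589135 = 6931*85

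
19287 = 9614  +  9673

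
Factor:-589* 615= - 362235  =  - 3^1*5^1*19^1*31^1*41^1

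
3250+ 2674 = 5924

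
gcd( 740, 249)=1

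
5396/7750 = 2698/3875 = 0.70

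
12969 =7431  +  5538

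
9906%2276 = 802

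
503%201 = 101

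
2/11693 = 2/11693 = 0.00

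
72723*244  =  17744412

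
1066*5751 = 6130566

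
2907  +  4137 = 7044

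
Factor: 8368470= 2^1*3^2*5^1*11^1*79^1* 107^1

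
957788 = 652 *1469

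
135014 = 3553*38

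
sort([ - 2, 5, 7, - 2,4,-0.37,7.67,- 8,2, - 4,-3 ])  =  [-8, - 4,-3, - 2, - 2, - 0.37, 2, 4,5,7,7.67] 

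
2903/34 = 2903/34= 85.38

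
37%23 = 14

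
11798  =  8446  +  3352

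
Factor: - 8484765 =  -3^1 * 5^1*565651^1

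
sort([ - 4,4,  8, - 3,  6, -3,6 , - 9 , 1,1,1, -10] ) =[ - 10, - 9, - 4, - 3, - 3, 1, 1, 1, 4,6,6,8]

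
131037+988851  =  1119888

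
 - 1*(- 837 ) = 837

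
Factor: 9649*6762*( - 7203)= - 2^1 * 3^2*7^6*23^1*9649^1 = - 469970813214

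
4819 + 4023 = 8842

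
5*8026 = 40130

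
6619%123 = 100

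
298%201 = 97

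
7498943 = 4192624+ 3306319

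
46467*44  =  2044548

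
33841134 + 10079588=43920722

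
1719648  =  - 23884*( - 72)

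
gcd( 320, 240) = 80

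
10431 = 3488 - -6943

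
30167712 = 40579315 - 10411603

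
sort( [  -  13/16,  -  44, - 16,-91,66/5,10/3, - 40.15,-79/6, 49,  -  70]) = [-91, - 70,-44,-40.15,-16, - 79/6, - 13/16 , 10/3,66/5,49]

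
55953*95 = 5315535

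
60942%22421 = 16100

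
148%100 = 48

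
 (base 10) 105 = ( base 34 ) 33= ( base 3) 10220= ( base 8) 151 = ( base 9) 126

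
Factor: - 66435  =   - 3^1*5^1*43^1 * 103^1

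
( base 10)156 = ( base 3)12210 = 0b10011100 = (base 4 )2130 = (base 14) B2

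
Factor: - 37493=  - 37493^1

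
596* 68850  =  41034600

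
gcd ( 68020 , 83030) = 190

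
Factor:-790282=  - 2^1*395141^1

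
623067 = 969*643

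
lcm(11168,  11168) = 11168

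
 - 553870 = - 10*55387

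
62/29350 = 31/14675 = 0.00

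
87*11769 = 1023903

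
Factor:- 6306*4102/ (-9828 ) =307943/117= 3^( - 2 )*13^( - 1)*293^1 * 1051^1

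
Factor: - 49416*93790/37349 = -2^4*3^1*5^1*13^ ( - 3 )*17^( - 1)*29^1*71^1 * 83^1*113^1 = - 4634726640/37349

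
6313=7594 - 1281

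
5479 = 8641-3162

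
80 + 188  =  268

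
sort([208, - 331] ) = [ - 331, 208 ] 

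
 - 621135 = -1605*387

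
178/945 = 178/945 = 0.19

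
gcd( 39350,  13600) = 50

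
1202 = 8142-6940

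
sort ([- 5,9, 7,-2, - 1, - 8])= [ - 8 ,  -  5, - 2, - 1 , 7,9 ] 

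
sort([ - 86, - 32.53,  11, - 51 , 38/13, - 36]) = [- 86, - 51,-36, - 32.53, 38/13,11]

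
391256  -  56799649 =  - 56408393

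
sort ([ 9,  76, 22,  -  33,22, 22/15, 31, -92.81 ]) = [-92.81, - 33, 22/15, 9 , 22,22, 31,76]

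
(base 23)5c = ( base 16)7F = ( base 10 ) 127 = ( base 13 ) 9A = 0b1111111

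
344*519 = 178536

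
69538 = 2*34769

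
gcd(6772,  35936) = 4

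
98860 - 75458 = 23402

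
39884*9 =358956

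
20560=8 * 2570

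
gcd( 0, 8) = 8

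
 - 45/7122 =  -1+2359/2374 = - 0.01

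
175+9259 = 9434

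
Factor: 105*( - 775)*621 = - 3^4 * 5^3*7^1*23^1 * 31^1=-50533875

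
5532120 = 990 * 5588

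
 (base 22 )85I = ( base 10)4000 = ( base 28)52O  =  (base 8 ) 7640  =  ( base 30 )4DA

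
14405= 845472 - 831067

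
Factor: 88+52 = 140= 2^2*5^1 * 7^1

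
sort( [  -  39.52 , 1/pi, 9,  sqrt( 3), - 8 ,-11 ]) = [ - 39.52, -11,  -  8, 1/pi,  sqrt( 3 ),9 ]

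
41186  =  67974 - 26788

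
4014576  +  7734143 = 11748719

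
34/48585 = 34/48585 =0.00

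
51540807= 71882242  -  20341435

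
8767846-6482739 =2285107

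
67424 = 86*784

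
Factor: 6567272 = 2^3*820909^1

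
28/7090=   14/3545 = 0.00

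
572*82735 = 47324420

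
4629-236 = 4393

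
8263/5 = 1652+3/5  =  1652.60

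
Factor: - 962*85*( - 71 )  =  2^1*5^1*13^1*17^1*37^1*71^1 = 5805670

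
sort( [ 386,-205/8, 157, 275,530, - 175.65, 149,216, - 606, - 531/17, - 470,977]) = [ - 606, - 470, - 175.65 , - 531/17, - 205/8, 149,  157,216,275,386,530, 977]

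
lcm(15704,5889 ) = 47112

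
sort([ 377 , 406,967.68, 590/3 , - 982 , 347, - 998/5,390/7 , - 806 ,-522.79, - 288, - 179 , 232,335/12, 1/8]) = [ -982,  -  806, - 522.79,  -  288 , - 998/5, - 179, 1/8,  335/12,390/7 , 590/3,232, 347,377,406,967.68]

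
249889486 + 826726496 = 1076615982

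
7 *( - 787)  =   - 5509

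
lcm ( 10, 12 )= 60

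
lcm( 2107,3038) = 130634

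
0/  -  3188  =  0/1 =- 0.00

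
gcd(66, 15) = 3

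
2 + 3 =5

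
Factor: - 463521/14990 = -2^( - 1)  *  3^1*5^(- 1) * 367^1 * 421^1*  1499^ (-1 ) 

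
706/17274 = 353/8637=0.04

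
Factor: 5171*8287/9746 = 42852077/9746= 2^( - 1 )* 11^(  -  1)*443^( - 1)*5171^1*8287^1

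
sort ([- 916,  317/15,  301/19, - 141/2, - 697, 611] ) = [-916,-697, - 141/2,301/19,317/15, 611] 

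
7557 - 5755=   1802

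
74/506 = 37/253 = 0.15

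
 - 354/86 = -5+38/43 = -4.12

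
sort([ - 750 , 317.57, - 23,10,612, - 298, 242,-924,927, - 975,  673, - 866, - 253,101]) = [ - 975, - 924, - 866, - 750, - 298, - 253, - 23,10,101,242,317.57,612,673, 927]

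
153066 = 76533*2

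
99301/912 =99301/912 = 108.88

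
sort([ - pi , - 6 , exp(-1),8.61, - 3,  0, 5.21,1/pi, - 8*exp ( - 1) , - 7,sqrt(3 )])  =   [ - 7 , -6,-pi,-3,-8 * exp(-1 ),0,1/pi, exp (- 1 ), sqrt(3), 5.21, 8.61]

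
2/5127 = 2/5127 = 0.00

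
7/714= 1/102= 0.01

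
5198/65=79 + 63/65 = 79.97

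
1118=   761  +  357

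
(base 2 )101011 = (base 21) 21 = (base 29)1e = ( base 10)43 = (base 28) 1F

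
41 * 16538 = 678058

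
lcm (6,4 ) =12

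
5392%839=358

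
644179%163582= 153433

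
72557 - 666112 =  - 593555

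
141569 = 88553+53016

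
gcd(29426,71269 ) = 1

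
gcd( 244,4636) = 244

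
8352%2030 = 232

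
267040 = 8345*32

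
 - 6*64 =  - 384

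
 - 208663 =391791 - 600454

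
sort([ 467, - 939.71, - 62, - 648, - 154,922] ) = [ - 939.71, - 648, - 154, - 62, 467,  922 ] 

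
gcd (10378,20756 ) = 10378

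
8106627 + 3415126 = 11521753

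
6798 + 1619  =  8417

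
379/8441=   379/8441 = 0.04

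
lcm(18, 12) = 36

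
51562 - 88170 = -36608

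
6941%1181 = 1036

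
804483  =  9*89387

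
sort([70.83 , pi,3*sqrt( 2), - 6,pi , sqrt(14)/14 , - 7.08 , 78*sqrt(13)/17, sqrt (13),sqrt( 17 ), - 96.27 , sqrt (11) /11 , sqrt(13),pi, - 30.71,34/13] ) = [ - 96.27, - 30.71, - 7.08, - 6 , sqrt(14)/14,sqrt( 11)/11, 34/13,pi, pi,pi , sqrt(13 ) , sqrt(13 ) , sqrt (17 ) , 3 * sqrt( 2) , 78*sqrt( 13 ) /17, 70.83] 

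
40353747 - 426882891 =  - 386529144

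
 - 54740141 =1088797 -55828938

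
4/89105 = 4/89105 = 0.00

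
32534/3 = 32534/3 = 10844.67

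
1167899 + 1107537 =2275436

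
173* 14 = 2422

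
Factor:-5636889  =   - 3^2*179^1*3499^1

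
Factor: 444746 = 2^1 * 67^1 * 3319^1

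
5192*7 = 36344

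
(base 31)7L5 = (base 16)1CD7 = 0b1110011010111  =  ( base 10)7383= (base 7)30345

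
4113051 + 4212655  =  8325706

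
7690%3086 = 1518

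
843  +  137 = 980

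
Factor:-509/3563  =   - 1/7 = - 7^( - 1) 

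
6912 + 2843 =9755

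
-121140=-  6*20190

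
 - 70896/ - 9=7877 + 1/3 = 7877.33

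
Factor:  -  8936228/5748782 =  - 2^1 * 7^2*13^( -1)*359^1*1741^(  -  1) = -35182/22633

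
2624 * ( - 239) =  - 627136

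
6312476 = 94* 67154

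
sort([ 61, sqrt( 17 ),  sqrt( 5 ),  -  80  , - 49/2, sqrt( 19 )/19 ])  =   [ - 80, - 49/2, sqrt(19 )/19,sqrt(5 ), sqrt(  17 ), 61] 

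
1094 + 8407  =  9501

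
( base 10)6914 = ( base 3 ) 100111002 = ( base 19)102h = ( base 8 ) 15402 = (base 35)5mj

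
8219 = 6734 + 1485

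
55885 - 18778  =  37107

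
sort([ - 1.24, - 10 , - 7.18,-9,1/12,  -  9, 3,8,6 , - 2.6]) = [ - 10, - 9, - 9, - 7.18, - 2.6, - 1.24,1/12, 3, 6 , 8] 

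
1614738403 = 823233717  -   - 791504686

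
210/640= 21/64 = 0.33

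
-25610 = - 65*394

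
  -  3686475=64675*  (  -  57)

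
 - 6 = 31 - 37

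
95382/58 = 47691/29 = 1644.52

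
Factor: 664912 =2^4 * 29^1 * 1433^1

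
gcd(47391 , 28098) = 3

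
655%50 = 5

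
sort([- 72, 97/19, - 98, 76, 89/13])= [ - 98, - 72, 97/19, 89/13,76]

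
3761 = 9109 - 5348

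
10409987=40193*259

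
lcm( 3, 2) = 6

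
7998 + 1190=9188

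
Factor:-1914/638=  -  3^1   =  - 3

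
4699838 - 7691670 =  - 2991832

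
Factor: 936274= 2^1* 468137^1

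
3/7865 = 3/7865= 0.00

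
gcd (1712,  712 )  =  8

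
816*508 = 414528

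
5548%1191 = 784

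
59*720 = 42480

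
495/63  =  7+6/7 = 7.86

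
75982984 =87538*868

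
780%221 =117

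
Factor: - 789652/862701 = -2^2*3^( - 1) * 7^( - 1) * 43^1*4591^1*41081^(-1)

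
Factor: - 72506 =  - 2^1*7^1*5179^1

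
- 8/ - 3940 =2/985= 0.00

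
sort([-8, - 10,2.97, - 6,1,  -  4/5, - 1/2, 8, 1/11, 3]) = [  -  10,- 8,-6, - 4/5, -1/2,1/11,1, 2.97,3, 8]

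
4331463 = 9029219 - 4697756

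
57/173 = 57/173 = 0.33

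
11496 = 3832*3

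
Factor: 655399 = 655399^1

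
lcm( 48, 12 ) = 48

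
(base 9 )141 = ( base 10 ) 118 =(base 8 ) 166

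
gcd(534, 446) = 2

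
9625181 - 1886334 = 7738847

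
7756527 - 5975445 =1781082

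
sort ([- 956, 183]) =[- 956,183]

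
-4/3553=-4/3553  =  - 0.00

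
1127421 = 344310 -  - 783111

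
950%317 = 316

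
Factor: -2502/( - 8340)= 3/10  =  2^ ( - 1 ) * 3^1*5^( - 1) 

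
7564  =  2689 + 4875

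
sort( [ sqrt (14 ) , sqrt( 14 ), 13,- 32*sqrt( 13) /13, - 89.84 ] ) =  [ - 89.84,- 32 * sqrt( 13)/13, sqrt( 14 ),  sqrt(14), 13]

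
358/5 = 358/5 = 71.60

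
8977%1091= 249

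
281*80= 22480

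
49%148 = 49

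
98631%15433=6033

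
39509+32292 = 71801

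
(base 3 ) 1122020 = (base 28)1ei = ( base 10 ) 1194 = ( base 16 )4aa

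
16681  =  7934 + 8747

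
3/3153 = 1/1051=0.00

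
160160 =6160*26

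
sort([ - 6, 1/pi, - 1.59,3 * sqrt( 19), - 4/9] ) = [ - 6, - 1.59, - 4/9,1/pi,3*sqrt(19) ]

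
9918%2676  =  1890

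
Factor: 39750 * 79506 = 3160363500 = 2^2*3^3*5^3*7^1*53^1*631^1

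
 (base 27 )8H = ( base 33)72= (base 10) 233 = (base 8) 351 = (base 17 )dc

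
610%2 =0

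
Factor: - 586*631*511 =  - 2^1*7^1*73^1*293^1*631^1 = -188950426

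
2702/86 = 31 + 18/43 = 31.42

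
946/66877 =946/66877  =  0.01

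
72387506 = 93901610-21514104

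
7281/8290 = 7281/8290 = 0.88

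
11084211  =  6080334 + 5003877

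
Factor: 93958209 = 3^2*1951^1 * 5351^1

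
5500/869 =6 + 26/79 = 6.33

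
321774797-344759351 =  - 22984554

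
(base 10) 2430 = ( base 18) 790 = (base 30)2L0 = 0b100101111110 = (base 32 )2BU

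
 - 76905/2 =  - 38453 +1/2 = -  38452.50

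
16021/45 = 356 + 1/45  =  356.02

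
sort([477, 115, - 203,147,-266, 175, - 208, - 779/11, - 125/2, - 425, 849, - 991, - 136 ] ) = [ - 991, - 425,-266,-208, - 203  , - 136,  -  779/11, - 125/2,  115, 147, 175 , 477,  849] 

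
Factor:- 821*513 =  - 421173 = - 3^3*19^1 *821^1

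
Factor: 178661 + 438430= 617091=3^1*29^1 * 41^1*173^1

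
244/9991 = 244/9991 = 0.02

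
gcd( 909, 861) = 3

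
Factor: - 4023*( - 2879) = 11582217 = 3^3*149^1*2879^1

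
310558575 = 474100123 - 163541548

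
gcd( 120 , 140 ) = 20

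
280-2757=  - 2477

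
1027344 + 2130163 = 3157507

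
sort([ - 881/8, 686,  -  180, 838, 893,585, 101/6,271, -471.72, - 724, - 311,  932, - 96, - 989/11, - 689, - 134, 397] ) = [-724, - 689, - 471.72, - 311, - 180, - 134, - 881/8, - 96, - 989/11, 101/6,271,397,585, 686,838, 893,932] 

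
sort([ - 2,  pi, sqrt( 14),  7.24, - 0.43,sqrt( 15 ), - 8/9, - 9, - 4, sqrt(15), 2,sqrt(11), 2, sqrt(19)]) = [ - 9, - 4,-2,-8/9, - 0.43,2,2,pi,  sqrt ( 11 ),  sqrt( 14 ), sqrt( 15), sqrt( 15), sqrt(19),7.24]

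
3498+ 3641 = 7139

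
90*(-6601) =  - 594090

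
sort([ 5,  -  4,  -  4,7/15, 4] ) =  [ - 4,  -  4,7/15,4, 5 ] 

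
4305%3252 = 1053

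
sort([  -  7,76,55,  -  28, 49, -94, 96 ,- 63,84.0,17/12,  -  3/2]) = [  -  94, - 63, - 28,-7,  -  3/2, 17/12,  49,55,76,84.0,96 ] 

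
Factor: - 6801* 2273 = -15458673=-3^1*2267^1*2273^1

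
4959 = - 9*( - 551) 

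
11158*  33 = 368214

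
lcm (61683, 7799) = 678513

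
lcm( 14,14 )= 14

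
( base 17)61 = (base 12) 87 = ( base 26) 3p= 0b1100111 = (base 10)103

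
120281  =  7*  17183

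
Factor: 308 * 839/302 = 2^1 * 7^1*11^1* 151^(  -  1)*839^1   =  129206/151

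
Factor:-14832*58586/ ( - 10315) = 868947552/10315 = 2^5* 3^2*5^( - 1 )*11^1*103^1*2063^( - 1)*2663^1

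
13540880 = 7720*1754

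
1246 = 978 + 268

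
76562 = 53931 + 22631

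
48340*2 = 96680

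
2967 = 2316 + 651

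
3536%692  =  76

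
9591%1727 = 956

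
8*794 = 6352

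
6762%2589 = 1584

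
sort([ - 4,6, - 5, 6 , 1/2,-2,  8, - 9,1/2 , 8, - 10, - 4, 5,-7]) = [ - 10, - 9, - 7,- 5, - 4 , - 4, - 2, 1/2, 1/2, 5, 6, 6,8,8]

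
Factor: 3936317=7^2*11^1*67^1*109^1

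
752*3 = 2256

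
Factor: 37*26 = 2^1*13^1 * 37^1 = 962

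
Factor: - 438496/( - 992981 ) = 2^5*11^( - 1 )*71^1*193^1*90271^( - 1)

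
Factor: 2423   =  2423^1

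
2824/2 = 1412 = 1412.00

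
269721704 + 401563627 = 671285331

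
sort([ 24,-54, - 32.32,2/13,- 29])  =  [ - 54 , -32.32, - 29, 2/13,24] 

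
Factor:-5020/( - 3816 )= 2^ ( - 1)*3^ ( - 2)*5^1* 53^( - 1 )*251^1 = 1255/954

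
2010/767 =2 + 476/767= 2.62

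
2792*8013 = 22372296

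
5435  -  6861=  - 1426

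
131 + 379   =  510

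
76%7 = 6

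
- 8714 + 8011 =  - 703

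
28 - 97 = -69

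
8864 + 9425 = 18289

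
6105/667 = 6105/667= 9.15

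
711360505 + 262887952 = 974248457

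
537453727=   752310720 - 214856993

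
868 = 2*434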